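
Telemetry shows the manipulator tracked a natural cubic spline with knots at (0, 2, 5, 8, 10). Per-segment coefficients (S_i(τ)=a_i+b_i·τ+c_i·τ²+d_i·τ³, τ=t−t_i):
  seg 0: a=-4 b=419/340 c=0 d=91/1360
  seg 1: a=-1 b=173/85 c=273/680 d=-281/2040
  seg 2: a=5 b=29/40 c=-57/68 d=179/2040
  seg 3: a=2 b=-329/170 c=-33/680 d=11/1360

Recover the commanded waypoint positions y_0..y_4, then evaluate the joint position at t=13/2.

y_0=-4 y_1=-1 y_2=5 y_3=2 y_4=-2
S(13/2) = 24467/5440

y_0 = S_0(0) = a_0 = -4
y_1 = S_1(0) = a_1 = -1
y_2 = S_2(0) = a_2 = 5
y_3 = S_3(0) = a_3 = 2
y_4 = S_3(2) = -2
t_q=13/2 is in segment 2 (τ=3/2); S_2(τ)=24467/5440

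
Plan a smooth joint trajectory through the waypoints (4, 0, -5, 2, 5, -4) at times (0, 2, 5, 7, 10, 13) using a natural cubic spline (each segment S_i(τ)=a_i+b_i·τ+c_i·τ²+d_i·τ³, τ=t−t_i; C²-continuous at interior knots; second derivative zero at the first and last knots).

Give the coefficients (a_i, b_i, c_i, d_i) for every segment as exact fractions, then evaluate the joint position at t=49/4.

Δ: Δ0=-2, Δ1=-5/3, Δ2=7/2, Δ3=1, Δ4=-3
row 1: diag=10, rhs=2; c'=3/10, d'=1/5
row 2: denom=10−3·3/10=91/10; d'=(31−3·1/5)/(91/10)=304/91
row 3: denom=10−2·20/91=870/91; d'=(-15−2·304/91)/(870/91)=-1973/870
row 4: denom=12−3·91/290=3207/290; d'=(-24−3·-1973/870)/(3207/290)=-4987/3207
back: M4=-4987/3207
back: M3=-1973/870−91/290·-4987/3207=-5708/3207
back: M2=304/91−20/91·-5708/3207=11968/3207
back: M1=1/5−3/10·11968/3207=-983/1069
M: M0=0, M1=-983/1069, M2=11968/3207, M3=-5708/3207, M4=-4987/3207, M5=0
seg 0: a=4, c=M0/2=0, d=(M1−M0)/(6·2)=-983/12828, b=Δ0−h0·(2M0+M1)/6=-5431/3207
seg 1: a=0, c=M1/2=-983/2138, d=(M2−M1)/(6·3)=14917/57726, b=Δ1−h1·(2M1+M2)/6=-8380/3207
seg 2: a=-5, c=M2/2=5984/3207, d=(M3−M2)/(6·2)=-491/1069, b=Δ2−h2·(2M2+M3)/6=10297/6414
seg 3: a=2, c=M3/2=-2854/3207, d=(M4−M3)/(6·3)=721/57726, b=Δ3−h3·(2M3+M4)/6=22817/6414
seg 4: a=5, c=M4/2=-4987/6414, d=(M5−M4)/(6·3)=4987/57726, b=Δ4−h4·(2M4+M5)/6=-4634/3207
t_q=49/4 → seg 4, τ=9/4; S=5+-4634/3207·τ+-4987/6414·τ²+4987/57726·τ³=-164651/136832

  seg 0: a=4 b=-5431/3207 c=0 d=-983/12828
  seg 1: a=0 b=-8380/3207 c=-983/2138 d=14917/57726
  seg 2: a=-5 b=10297/6414 c=5984/3207 d=-491/1069
  seg 3: a=2 b=22817/6414 c=-2854/3207 d=721/57726
  seg 4: a=5 b=-4634/3207 c=-4987/6414 d=4987/57726
S(49/4) = -164651/136832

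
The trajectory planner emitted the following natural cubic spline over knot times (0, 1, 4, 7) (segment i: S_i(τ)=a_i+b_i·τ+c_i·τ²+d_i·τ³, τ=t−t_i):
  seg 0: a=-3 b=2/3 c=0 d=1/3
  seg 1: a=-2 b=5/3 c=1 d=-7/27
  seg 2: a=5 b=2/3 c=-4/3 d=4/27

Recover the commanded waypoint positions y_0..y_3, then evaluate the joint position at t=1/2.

y_0=-3 y_1=-2 y_2=5 y_3=-1
S(1/2) = -21/8

y_0 = S_0(0) = a_0 = -3
y_1 = S_1(0) = a_1 = -2
y_2 = S_2(0) = a_2 = 5
y_3 = S_2(3) = -1
t_q=1/2 is in segment 0 (τ=1/2); S_0(τ)=-21/8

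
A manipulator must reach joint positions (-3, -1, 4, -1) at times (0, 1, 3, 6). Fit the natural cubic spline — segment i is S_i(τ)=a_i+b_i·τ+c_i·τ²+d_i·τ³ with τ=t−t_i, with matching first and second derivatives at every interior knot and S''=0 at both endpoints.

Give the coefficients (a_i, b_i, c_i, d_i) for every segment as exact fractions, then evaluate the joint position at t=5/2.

Δ: Δ0=2, Δ1=5/2, Δ2=-5/3
row 1: diag=6, rhs=3; c'=1/3, d'=1/2
row 2: denom=10−2·1/3=28/3; d'=(-25−2·1/2)/(28/3)=-39/14
back: M2=-39/14
back: M1=1/2−1/3·-39/14=10/7
M: M0=0, M1=10/7, M2=-39/14, M3=0
seg 0: a=-3, c=M0/2=0, d=(M1−M0)/(6·1)=5/21, b=Δ0−h0·(2M0+M1)/6=37/21
seg 1: a=-1, c=M1/2=5/7, d=(M2−M1)/(6·2)=-59/168, b=Δ1−h1·(2M1+M2)/6=52/21
seg 2: a=4, c=M2/2=-39/28, d=(M3−M2)/(6·3)=13/84, b=Δ2−h2·(2M2+M3)/6=47/42
t_q=5/2 → seg 1, τ=3/2; S=-1+52/21·τ+5/7·τ²+-59/168·τ³=1405/448

  seg 0: a=-3 b=37/21 c=0 d=5/21
  seg 1: a=-1 b=52/21 c=5/7 d=-59/168
  seg 2: a=4 b=47/42 c=-39/28 d=13/84
S(5/2) = 1405/448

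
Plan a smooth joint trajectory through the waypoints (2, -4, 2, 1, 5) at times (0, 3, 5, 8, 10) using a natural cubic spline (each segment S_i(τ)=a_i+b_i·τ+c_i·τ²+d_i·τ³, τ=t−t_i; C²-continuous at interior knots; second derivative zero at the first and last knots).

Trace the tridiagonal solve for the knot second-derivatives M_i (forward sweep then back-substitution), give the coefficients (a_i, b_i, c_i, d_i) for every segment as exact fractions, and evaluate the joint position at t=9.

  seg 0: a=2 b=-3347/870 c=0 d=1607/7830
  seg 1: a=-4 b=737/435 c=1607/870 d=-1039/1740
  seg 2: a=2 b=278/145 c=-151/87 d=1286/3915
  seg 3: a=1 b=54/145 c=177/145 d=-59/290
S(9) = 693/290

Δ: Δ0=-2, Δ1=3, Δ2=-1/3, Δ3=2
row 1: diag=10, rhs=30; c'=1/5, d'=3
row 2: denom=10−2·1/5=48/5; d'=(-20−2·3)/(48/5)=-65/24
row 3: denom=10−3·5/16=145/16; d'=(14−3·-65/24)/(145/16)=354/145
back: M3=354/145
back: M2=-65/24−5/16·354/145=-302/87
back: M1=3−1/5·-302/87=1607/435
M: M0=0, M1=1607/435, M2=-302/87, M3=354/145, M4=0
seg 0: a=2, c=M0/2=0, d=(M1−M0)/(6·3)=1607/7830, b=Δ0−h0·(2M0+M1)/6=-3347/870
seg 1: a=-4, c=M1/2=1607/870, d=(M2−M1)/(6·2)=-1039/1740, b=Δ1−h1·(2M1+M2)/6=737/435
seg 2: a=2, c=M2/2=-151/87, d=(M3−M2)/(6·3)=1286/3915, b=Δ2−h2·(2M2+M3)/6=278/145
seg 3: a=1, c=M3/2=177/145, d=(M4−M3)/(6·2)=-59/290, b=Δ3−h3·(2M3+M4)/6=54/145
t_q=9 → seg 3, τ=1; S=1+54/145·τ+177/145·τ²+-59/290·τ³=693/290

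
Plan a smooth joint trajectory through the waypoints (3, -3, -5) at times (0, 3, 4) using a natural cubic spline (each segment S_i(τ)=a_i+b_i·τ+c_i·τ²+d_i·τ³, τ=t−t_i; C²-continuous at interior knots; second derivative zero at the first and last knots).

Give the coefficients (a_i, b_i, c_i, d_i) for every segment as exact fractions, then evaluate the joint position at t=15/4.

  seg 0: a=3 b=-2 c=0 d=0
  seg 1: a=-3 b=-2 c=0 d=0
S(15/4) = -9/2

Δ: Δ0=-2, Δ1=-2
row 1: diag=8, rhs=0; c'=1/8, d'=0
back: M1=0
M: M0=0, M1=0, M2=0
seg 0: a=3, c=M0/2=0, d=(M1−M0)/(6·3)=0, b=Δ0−h0·(2M0+M1)/6=-2
seg 1: a=-3, c=M1/2=0, d=(M2−M1)/(6·1)=0, b=Δ1−h1·(2M1+M2)/6=-2
t_q=15/4 → seg 1, τ=3/4; S=-3+-2·τ+0·τ²+0·τ³=-9/2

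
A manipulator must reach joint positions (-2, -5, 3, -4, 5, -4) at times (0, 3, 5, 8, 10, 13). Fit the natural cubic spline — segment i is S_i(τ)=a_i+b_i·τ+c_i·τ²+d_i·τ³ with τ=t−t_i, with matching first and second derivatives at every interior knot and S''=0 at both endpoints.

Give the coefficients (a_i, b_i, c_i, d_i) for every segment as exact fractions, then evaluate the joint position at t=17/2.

Δ: Δ0=-1, Δ1=4, Δ2=-7/3, Δ3=9/2, Δ4=-3
row 1: diag=10, rhs=30; c'=1/5, d'=3
row 2: denom=10−2·1/5=48/5; d'=(-38−2·3)/(48/5)=-55/12
row 3: denom=10−3·5/16=145/16; d'=(41−3·-55/12)/(145/16)=876/145
row 4: denom=10−2·32/145=1386/145; d'=(-45−2·876/145)/(1386/145)=-2759/462
back: M4=-2759/462
back: M3=876/145−32/145·-2759/462=1700/231
back: M2=-55/12−5/16·1700/231=-530/77
back: M1=3−1/5·-530/77=337/77
M: M0=0, M1=337/77, M2=-530/77, M3=1700/231, M4=-2759/462, M5=0
seg 0: a=-2, c=M0/2=0, d=(M1−M0)/(6·3)=337/1386, b=Δ0−h0·(2M0+M1)/6=-491/154
seg 1: a=-5, c=M1/2=337/154, d=(M2−M1)/(6·2)=-289/308, b=Δ1−h1·(2M1+M2)/6=260/77
seg 2: a=3, c=M2/2=-265/77, d=(M3−M2)/(6·3)=235/297, b=Δ2−h2·(2M2+M3)/6=67/77
seg 3: a=-4, c=M3/2=850/231, d=(M4−M3)/(6·2)=-2053/1848, b=Δ3−h3·(2M3+M4)/6=122/77
seg 4: a=5, c=M4/2=-2759/924, d=(M5−M4)/(6·3)=2759/8316, b=Δ4−h4·(2M4+M5)/6=1373/462
t_q=17/2 → seg 3, τ=1/2; S=-4+122/77·τ+850/231·τ²+-2053/1848·τ³=-11959/4928

  seg 0: a=-2 b=-491/154 c=0 d=337/1386
  seg 1: a=-5 b=260/77 c=337/154 d=-289/308
  seg 2: a=3 b=67/77 c=-265/77 d=235/297
  seg 3: a=-4 b=122/77 c=850/231 d=-2053/1848
  seg 4: a=5 b=1373/462 c=-2759/924 d=2759/8316
S(17/2) = -11959/4928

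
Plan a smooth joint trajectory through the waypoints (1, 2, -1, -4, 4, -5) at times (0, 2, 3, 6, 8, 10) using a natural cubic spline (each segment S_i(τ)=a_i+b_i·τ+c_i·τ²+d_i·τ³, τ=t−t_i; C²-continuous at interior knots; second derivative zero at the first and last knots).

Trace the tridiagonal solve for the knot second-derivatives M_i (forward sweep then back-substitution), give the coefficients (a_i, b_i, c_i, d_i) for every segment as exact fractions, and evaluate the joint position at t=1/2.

  seg 0: a=1 b=1321/785 c=0 d=-1857/6280
  seg 1: a=2 b=-2929/1570 c=-5571/3140 d=2009/3140
  seg 2: a=-1 b=-10973/3140 c=114/785 d=431/1884
  seg 3: a=-4 b=5579/1570 c=6921/3140 d=-311/314
  seg 4: a=4 b=761/1570 c=-11739/3140 d=3913/6280
S(1/2) = 18131/10048

Δ: Δ0=1/2, Δ1=-3, Δ2=-1, Δ3=4, Δ4=-9/2
row 1: diag=6, rhs=-21; c'=1/6, d'=-7/2
row 2: denom=8−1·1/6=47/6; d'=(12−1·-7/2)/(47/6)=93/47
row 3: denom=10−3·18/47=416/47; d'=(30−3·93/47)/(416/47)=87/32
row 4: denom=8−2·47/208=785/104; d'=(-51−2·87/32)/(785/104)=-11739/1570
back: M4=-11739/1570
back: M3=87/32−47/208·-11739/1570=6921/1570
back: M2=93/47−18/47·6921/1570=228/785
back: M1=-7/2−1/6·228/785=-5571/1570
M: M0=0, M1=-5571/1570, M2=228/785, M3=6921/1570, M4=-11739/1570, M5=0
seg 0: a=1, c=M0/2=0, d=(M1−M0)/(6·2)=-1857/6280, b=Δ0−h0·(2M0+M1)/6=1321/785
seg 1: a=2, c=M1/2=-5571/3140, d=(M2−M1)/(6·1)=2009/3140, b=Δ1−h1·(2M1+M2)/6=-2929/1570
seg 2: a=-1, c=M2/2=114/785, d=(M3−M2)/(6·3)=431/1884, b=Δ2−h2·(2M2+M3)/6=-10973/3140
seg 3: a=-4, c=M3/2=6921/3140, d=(M4−M3)/(6·2)=-311/314, b=Δ3−h3·(2M3+M4)/6=5579/1570
seg 4: a=4, c=M4/2=-11739/3140, d=(M5−M4)/(6·2)=3913/6280, b=Δ4−h4·(2M4+M5)/6=761/1570
t_q=1/2 → seg 0, τ=1/2; S=1+1321/785·τ+0·τ²+-1857/6280·τ³=18131/10048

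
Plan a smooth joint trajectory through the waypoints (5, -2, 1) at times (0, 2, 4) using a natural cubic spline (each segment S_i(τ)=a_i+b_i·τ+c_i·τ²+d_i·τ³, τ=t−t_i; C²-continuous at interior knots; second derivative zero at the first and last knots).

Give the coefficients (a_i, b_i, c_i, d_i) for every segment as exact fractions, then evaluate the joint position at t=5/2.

  seg 0: a=5 b=-19/4 c=0 d=5/16
  seg 1: a=-2 b=-1 c=15/8 d=-5/16
S(5/2) = -265/128

Δ: Δ0=-7/2, Δ1=3/2
row 1: diag=8, rhs=30; c'=1/4, d'=15/4
back: M1=15/4
M: M0=0, M1=15/4, M2=0
seg 0: a=5, c=M0/2=0, d=(M1−M0)/(6·2)=5/16, b=Δ0−h0·(2M0+M1)/6=-19/4
seg 1: a=-2, c=M1/2=15/8, d=(M2−M1)/(6·2)=-5/16, b=Δ1−h1·(2M1+M2)/6=-1
t_q=5/2 → seg 1, τ=1/2; S=-2+-1·τ+15/8·τ²+-5/16·τ³=-265/128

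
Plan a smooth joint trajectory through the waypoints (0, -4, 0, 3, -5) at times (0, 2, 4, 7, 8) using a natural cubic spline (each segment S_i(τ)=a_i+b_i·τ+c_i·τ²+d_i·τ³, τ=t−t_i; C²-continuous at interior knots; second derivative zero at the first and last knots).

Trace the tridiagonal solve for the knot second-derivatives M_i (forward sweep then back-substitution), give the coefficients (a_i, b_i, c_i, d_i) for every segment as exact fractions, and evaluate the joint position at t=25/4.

Δ: Δ0=-2, Δ1=2, Δ2=1, Δ3=-8
row 1: diag=8, rhs=24; c'=1/4, d'=3
row 2: denom=10−2·1/4=19/2; d'=(-6−2·3)/(19/2)=-24/19
row 3: denom=8−3·6/19=134/19; d'=(-54−3·-24/19)/(134/19)=-477/67
back: M3=-477/67
back: M2=-24/19−6/19·-477/67=66/67
back: M1=3−1/4·66/67=369/134
M: M0=0, M1=369/134, M2=66/67, M3=-477/67, M4=0
seg 0: a=0, c=M0/2=0, d=(M1−M0)/(6·2)=123/536, b=Δ0−h0·(2M0+M1)/6=-391/134
seg 1: a=-4, c=M1/2=369/268, d=(M2−M1)/(6·2)=-79/536, b=Δ1−h1·(2M1+M2)/6=-11/67
seg 2: a=0, c=M2/2=33/67, d=(M3−M2)/(6·3)=-181/402, b=Δ2−h2·(2M2+M3)/6=479/134
seg 3: a=3, c=M3/2=-477/134, d=(M4−M3)/(6·1)=159/134, b=Δ3−h3·(2M3+M4)/6=-377/67
t_q=25/4 → seg 2, τ=9/4; S=0+479/134·τ+33/67·τ²+-181/402·τ³=46377/8576

  seg 0: a=0 b=-391/134 c=0 d=123/536
  seg 1: a=-4 b=-11/67 c=369/268 d=-79/536
  seg 2: a=0 b=479/134 c=33/67 d=-181/402
  seg 3: a=3 b=-377/67 c=-477/134 d=159/134
S(25/4) = 46377/8576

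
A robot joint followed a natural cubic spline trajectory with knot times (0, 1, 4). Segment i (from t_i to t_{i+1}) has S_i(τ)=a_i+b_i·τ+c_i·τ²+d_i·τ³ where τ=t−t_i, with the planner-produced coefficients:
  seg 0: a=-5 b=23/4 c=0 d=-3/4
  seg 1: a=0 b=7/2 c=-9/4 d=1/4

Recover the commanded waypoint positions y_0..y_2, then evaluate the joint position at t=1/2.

y_0=-5 y_1=0 y_2=-3
S(1/2) = -71/32

y_0 = S_0(0) = a_0 = -5
y_1 = S_1(0) = a_1 = 0
y_2 = S_1(3) = -3
t_q=1/2 is in segment 0 (τ=1/2); S_0(τ)=-71/32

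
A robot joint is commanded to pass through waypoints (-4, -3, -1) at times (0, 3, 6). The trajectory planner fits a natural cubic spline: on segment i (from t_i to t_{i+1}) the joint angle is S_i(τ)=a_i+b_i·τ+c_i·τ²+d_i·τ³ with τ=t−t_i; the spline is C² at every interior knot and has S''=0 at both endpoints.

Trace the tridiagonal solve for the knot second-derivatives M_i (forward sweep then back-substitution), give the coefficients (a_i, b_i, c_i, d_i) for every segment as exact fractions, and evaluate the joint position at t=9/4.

  seg 0: a=-4 b=1/4 c=0 d=1/108
  seg 1: a=-3 b=1/2 c=1/12 d=-1/108
S(9/4) = -853/256

Δ: Δ0=1/3, Δ1=2/3
row 1: diag=12, rhs=2; c'=1/4, d'=1/6
back: M1=1/6
M: M0=0, M1=1/6, M2=0
seg 0: a=-4, c=M0/2=0, d=(M1−M0)/(6·3)=1/108, b=Δ0−h0·(2M0+M1)/6=1/4
seg 1: a=-3, c=M1/2=1/12, d=(M2−M1)/(6·3)=-1/108, b=Δ1−h1·(2M1+M2)/6=1/2
t_q=9/4 → seg 0, τ=9/4; S=-4+1/4·τ+0·τ²+1/108·τ³=-853/256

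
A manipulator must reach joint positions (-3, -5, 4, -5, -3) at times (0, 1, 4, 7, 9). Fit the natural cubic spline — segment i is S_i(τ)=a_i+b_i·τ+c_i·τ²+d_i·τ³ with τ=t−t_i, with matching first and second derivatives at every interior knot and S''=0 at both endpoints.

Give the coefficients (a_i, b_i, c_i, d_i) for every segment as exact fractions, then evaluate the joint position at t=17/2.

Δ: Δ0=-2, Δ1=3, Δ2=-3, Δ3=1
row 1: diag=8, rhs=30; c'=3/8, d'=15/4
row 2: denom=12−3·3/8=87/8; d'=(-36−3·15/4)/(87/8)=-126/29
row 3: denom=10−3·8/29=266/29; d'=(24−3·-126/29)/(266/29)=537/133
back: M3=537/133
back: M2=-126/29−8/29·537/133=-726/133
back: M1=15/4−3/8·-726/133=771/133
M: M0=0, M1=771/133, M2=-726/133, M3=537/133, M4=0
seg 0: a=-3, c=M0/2=0, d=(M1−M0)/(6·1)=257/266, b=Δ0−h0·(2M0+M1)/6=-789/266
seg 1: a=-5, c=M1/2=771/266, d=(M2−M1)/(6·3)=-499/798, b=Δ1−h1·(2M1+M2)/6=-9/133
seg 2: a=4, c=M2/2=-363/133, d=(M3−M2)/(6·3)=421/798, b=Δ2−h2·(2M2+M3)/6=117/266
seg 3: a=-5, c=M3/2=537/266, d=(M4−M3)/(6·2)=-179/532, b=Δ3−h3·(2M3+M4)/6=-225/133
t_q=17/2 → seg 3, τ=3/2; S=-5+-225/133·τ+537/266·τ²+-179/532·τ³=-17581/4256

  seg 0: a=-3 b=-789/266 c=0 d=257/266
  seg 1: a=-5 b=-9/133 c=771/266 d=-499/798
  seg 2: a=4 b=117/266 c=-363/133 d=421/798
  seg 3: a=-5 b=-225/133 c=537/266 d=-179/532
S(17/2) = -17581/4256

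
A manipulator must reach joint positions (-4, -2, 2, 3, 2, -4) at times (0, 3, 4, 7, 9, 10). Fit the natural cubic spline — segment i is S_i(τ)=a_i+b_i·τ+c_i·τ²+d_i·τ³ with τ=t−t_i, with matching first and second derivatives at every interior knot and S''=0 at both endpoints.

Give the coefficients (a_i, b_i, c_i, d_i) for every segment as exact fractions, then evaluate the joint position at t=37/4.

Δ: Δ0=2/3, Δ1=4, Δ2=1/3, Δ3=-1/2, Δ4=-6
row 1: diag=8, rhs=20; c'=1/8, d'=5/2
row 2: denom=8−1·1/8=63/8; d'=(-22−1·5/2)/(63/8)=-28/9
row 3: denom=10−3·8/21=62/7; d'=(-5−3·-28/9)/(62/7)=91/186
row 4: denom=6−2·7/31=172/31; d'=(-33−2·91/186)/(172/31)=-790/129
back: M4=-790/129
back: M3=91/186−7/31·-790/129=161/86
back: M2=-28/9−8/21·161/86=-1480/387
back: M1=5/2−1/8·-1480/387=2305/774
M: M0=0, M1=2305/774, M2=-1480/387, M3=161/86, M4=-790/129, M5=0
seg 0: a=-4, c=M0/2=0, d=(M1−M0)/(6·3)=2305/13932, b=Δ0−h0·(2M0+M1)/6=-1273/1548
seg 1: a=-2, c=M1/2=2305/1548, d=(M2−M1)/(6·1)=-195/172, b=Δ1−h1·(2M1+M2)/6=2821/774
seg 2: a=2, c=M2/2=-740/387, d=(M3−M2)/(6·3)=4409/13932, b=Δ2−h2·(2M2+M3)/6=4987/1548
seg 3: a=3, c=M3/2=161/172, d=(M4−M3)/(6·2)=-2063/3096, b=Δ3−h3·(2M3+M4)/6=227/774
seg 4: a=2, c=M4/2=-395/129, d=(M5−M4)/(6·1)=395/387, b=Δ4−h4·(2M4+M5)/6=-1532/387
t_q=37/4 → seg 4, τ=1/4; S=2+-1532/387·τ+-395/129·τ²+395/387·τ³=6893/8256

  seg 0: a=-4 b=-1273/1548 c=0 d=2305/13932
  seg 1: a=-2 b=2821/774 c=2305/1548 d=-195/172
  seg 2: a=2 b=4987/1548 c=-740/387 d=4409/13932
  seg 3: a=3 b=227/774 c=161/172 d=-2063/3096
  seg 4: a=2 b=-1532/387 c=-395/129 d=395/387
S(37/4) = 6893/8256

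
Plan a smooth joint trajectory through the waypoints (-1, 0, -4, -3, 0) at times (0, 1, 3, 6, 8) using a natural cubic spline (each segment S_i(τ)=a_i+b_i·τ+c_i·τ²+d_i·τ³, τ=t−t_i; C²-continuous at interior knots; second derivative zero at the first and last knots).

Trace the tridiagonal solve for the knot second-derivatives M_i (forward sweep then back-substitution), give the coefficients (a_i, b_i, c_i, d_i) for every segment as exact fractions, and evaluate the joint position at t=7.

  seg 0: a=-1 b=1228/759 c=0 d=-469/759
  seg 1: a=0 b=-179/759 c=-469/253 d=1475/3036
  seg 2: a=-4 b=-1382/759 c=537/506 d=-521/4554
  seg 3: a=-3 b=2213/1518 c=8/253 d=-4/759
S(7) = -767/506

Δ: Δ0=1, Δ1=-2, Δ2=1/3, Δ3=3/2
row 1: diag=6, rhs=-18; c'=1/3, d'=-3
row 2: denom=10−2·1/3=28/3; d'=(14−2·-3)/(28/3)=15/7
row 3: denom=10−3·9/28=253/28; d'=(7−3·15/7)/(253/28)=16/253
back: M3=16/253
back: M2=15/7−9/28·16/253=537/253
back: M1=-3−1/3·537/253=-938/253
M: M0=0, M1=-938/253, M2=537/253, M3=16/253, M4=0
seg 0: a=-1, c=M0/2=0, d=(M1−M0)/(6·1)=-469/759, b=Δ0−h0·(2M0+M1)/6=1228/759
seg 1: a=0, c=M1/2=-469/253, d=(M2−M1)/(6·2)=1475/3036, b=Δ1−h1·(2M1+M2)/6=-179/759
seg 2: a=-4, c=M2/2=537/506, d=(M3−M2)/(6·3)=-521/4554, b=Δ2−h2·(2M2+M3)/6=-1382/759
seg 3: a=-3, c=M3/2=8/253, d=(M4−M3)/(6·2)=-4/759, b=Δ3−h3·(2M3+M4)/6=2213/1518
t_q=7 → seg 3, τ=1; S=-3+2213/1518·τ+8/253·τ²+-4/759·τ³=-767/506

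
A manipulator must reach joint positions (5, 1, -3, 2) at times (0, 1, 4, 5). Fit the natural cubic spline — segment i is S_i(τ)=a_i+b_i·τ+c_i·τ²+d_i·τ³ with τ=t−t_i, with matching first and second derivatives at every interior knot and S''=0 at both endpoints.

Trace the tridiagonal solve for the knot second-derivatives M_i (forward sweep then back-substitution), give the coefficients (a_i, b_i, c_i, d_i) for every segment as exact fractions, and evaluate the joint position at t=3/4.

Δ: Δ0=-4, Δ1=-4/3, Δ2=5
row 1: diag=8, rhs=16; c'=3/8, d'=2
row 2: denom=8−3·3/8=55/8; d'=(38−3·2)/(55/8)=256/55
back: M2=256/55
back: M1=2−3/8·256/55=14/55
M: M0=0, M1=14/55, M2=256/55, M3=0
seg 0: a=5, c=M0/2=0, d=(M1−M0)/(6·1)=7/165, b=Δ0−h0·(2M0+M1)/6=-667/165
seg 1: a=1, c=M1/2=7/55, d=(M2−M1)/(6·3)=11/45, b=Δ1−h1·(2M1+M2)/6=-646/165
seg 2: a=-3, c=M2/2=128/55, d=(M3−M2)/(6·1)=-128/165, b=Δ2−h2·(2M2+M3)/6=569/165
t_q=3/4 → seg 0, τ=3/4; S=5+-667/165·τ+0·τ²+7/165·τ³=6991/3520

  seg 0: a=5 b=-667/165 c=0 d=7/165
  seg 1: a=1 b=-646/165 c=7/55 d=11/45
  seg 2: a=-3 b=569/165 c=128/55 d=-128/165
S(3/4) = 6991/3520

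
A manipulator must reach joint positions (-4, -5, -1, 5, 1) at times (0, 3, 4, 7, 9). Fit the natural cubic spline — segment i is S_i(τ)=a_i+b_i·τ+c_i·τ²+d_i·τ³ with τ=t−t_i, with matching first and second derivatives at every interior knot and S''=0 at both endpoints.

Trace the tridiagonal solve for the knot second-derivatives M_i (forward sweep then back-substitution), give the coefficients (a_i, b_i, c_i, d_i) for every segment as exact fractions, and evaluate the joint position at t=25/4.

  seg 0: a=-4 b=-1133/558 c=0 d=947/5022
  seg 1: a=-5 b=854/279 c=947/558 d=-47/62
  seg 2: a=-1 b=2333/558 c=-161/279 d=-251/5022
  seg 3: a=5 b=-176/279 c=-191/186 d=191/1116
S(25/4) = 19509/3968

Δ: Δ0=-1/3, Δ1=4, Δ2=2, Δ3=-2
row 1: diag=8, rhs=26; c'=1/8, d'=13/4
row 2: denom=8−1·1/8=63/8; d'=(-12−1·13/4)/(63/8)=-122/63
row 3: denom=10−3·8/21=62/7; d'=(-24−3·-122/63)/(62/7)=-191/93
back: M3=-191/93
back: M2=-122/63−8/21·-191/93=-322/279
back: M1=13/4−1/8·-322/279=947/279
M: M0=0, M1=947/279, M2=-322/279, M3=-191/93, M4=0
seg 0: a=-4, c=M0/2=0, d=(M1−M0)/(6·3)=947/5022, b=Δ0−h0·(2M0+M1)/6=-1133/558
seg 1: a=-5, c=M1/2=947/558, d=(M2−M1)/(6·1)=-47/62, b=Δ1−h1·(2M1+M2)/6=854/279
seg 2: a=-1, c=M2/2=-161/279, d=(M3−M2)/(6·3)=-251/5022, b=Δ2−h2·(2M2+M3)/6=2333/558
seg 3: a=5, c=M3/2=-191/186, d=(M4−M3)/(6·2)=191/1116, b=Δ3−h3·(2M3+M4)/6=-176/279
t_q=25/4 → seg 2, τ=9/4; S=-1+2333/558·τ+-161/279·τ²+-251/5022·τ³=19509/3968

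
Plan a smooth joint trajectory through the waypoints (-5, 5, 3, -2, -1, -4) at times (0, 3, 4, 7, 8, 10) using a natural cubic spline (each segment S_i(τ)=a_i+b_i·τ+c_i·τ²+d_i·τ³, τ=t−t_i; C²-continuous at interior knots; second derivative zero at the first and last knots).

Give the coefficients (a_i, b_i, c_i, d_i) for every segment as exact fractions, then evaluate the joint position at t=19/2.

  seg 0: a=-5 b=8975/1686 c=0 d=-3355/15174
  seg 1: a=5 b=-545/843 c=-3355/1686 d=1073/1686
  seg 2: a=3 b=-1527/562 c=-68/843 d=2179/15174
  seg 3: a=-2 b=190/281 c=681/562 d=-499/562
  seg 4: a=-1 b=245/562 c=-408/281 d=68/281
S(19/2) = -3143/1124

Δ: Δ0=10/3, Δ1=-2, Δ2=-5/3, Δ3=1, Δ4=-3/2
row 1: diag=8, rhs=-32; c'=1/8, d'=-4
row 2: denom=8−1·1/8=63/8; d'=(2−1·-4)/(63/8)=16/21
row 3: denom=8−3·8/21=48/7; d'=(16−3·16/21)/(48/7)=2
row 4: denom=6−1·7/48=281/48; d'=(-15−1·2)/(281/48)=-816/281
back: M4=-816/281
back: M3=2−7/48·-816/281=681/281
back: M2=16/21−8/21·681/281=-136/843
back: M1=-4−1/8·-136/843=-3355/843
M: M0=0, M1=-3355/843, M2=-136/843, M3=681/281, M4=-816/281, M5=0
seg 0: a=-5, c=M0/2=0, d=(M1−M0)/(6·3)=-3355/15174, b=Δ0−h0·(2M0+M1)/6=8975/1686
seg 1: a=5, c=M1/2=-3355/1686, d=(M2−M1)/(6·1)=1073/1686, b=Δ1−h1·(2M1+M2)/6=-545/843
seg 2: a=3, c=M2/2=-68/843, d=(M3−M2)/(6·3)=2179/15174, b=Δ2−h2·(2M2+M3)/6=-1527/562
seg 3: a=-2, c=M3/2=681/562, d=(M4−M3)/(6·1)=-499/562, b=Δ3−h3·(2M3+M4)/6=190/281
seg 4: a=-1, c=M4/2=-408/281, d=(M5−M4)/(6·2)=68/281, b=Δ4−h4·(2M4+M5)/6=245/562
t_q=19/2 → seg 4, τ=3/2; S=-1+245/562·τ+-408/281·τ²+68/281·τ³=-3143/1124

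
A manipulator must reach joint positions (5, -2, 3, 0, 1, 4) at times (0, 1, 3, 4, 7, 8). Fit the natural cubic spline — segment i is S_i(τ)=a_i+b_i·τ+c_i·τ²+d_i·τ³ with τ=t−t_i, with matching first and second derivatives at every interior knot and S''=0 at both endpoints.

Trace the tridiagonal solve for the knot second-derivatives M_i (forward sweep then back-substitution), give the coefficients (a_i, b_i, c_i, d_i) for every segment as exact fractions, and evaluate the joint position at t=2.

  seg 0: a=5 b=-2941/321 c=0 d=694/321
  seg 1: a=-2 b=-859/321 c=694/107 d=-5005/2568
  seg 2: a=3 b=-77/642 c=-2229/428 d=2989/1284
  seg 3: a=0 b=-4561/1284 c=190/107 d=-617/3852
  seg 4: a=1 b=1783/642 c=143/428 d=-143/1284
S(2) = -119/856

Δ: Δ0=-7, Δ1=5/2, Δ2=-3, Δ3=1/3, Δ4=3
row 1: diag=6, rhs=57; c'=1/3, d'=19/2
row 2: denom=6−2·1/3=16/3; d'=(-33−2·19/2)/(16/3)=-39/4
row 3: denom=8−1·3/16=125/16; d'=(20−1·-39/4)/(125/16)=476/125
row 4: denom=8−3·48/125=856/125; d'=(16−3·476/125)/(856/125)=143/214
back: M4=143/214
back: M3=476/125−48/125·143/214=380/107
back: M2=-39/4−3/16·380/107=-2229/214
back: M1=19/2−1/3·-2229/214=1388/107
M: M0=0, M1=1388/107, M2=-2229/214, M3=380/107, M4=143/214, M5=0
seg 0: a=5, c=M0/2=0, d=(M1−M0)/(6·1)=694/321, b=Δ0−h0·(2M0+M1)/6=-2941/321
seg 1: a=-2, c=M1/2=694/107, d=(M2−M1)/(6·2)=-5005/2568, b=Δ1−h1·(2M1+M2)/6=-859/321
seg 2: a=3, c=M2/2=-2229/428, d=(M3−M2)/(6·1)=2989/1284, b=Δ2−h2·(2M2+M3)/6=-77/642
seg 3: a=0, c=M3/2=190/107, d=(M4−M3)/(6·3)=-617/3852, b=Δ3−h3·(2M3+M4)/6=-4561/1284
seg 4: a=1, c=M4/2=143/428, d=(M5−M4)/(6·1)=-143/1284, b=Δ4−h4·(2M4+M5)/6=1783/642
t_q=2 → seg 1, τ=1; S=-2+-859/321·τ+694/107·τ²+-5005/2568·τ³=-119/856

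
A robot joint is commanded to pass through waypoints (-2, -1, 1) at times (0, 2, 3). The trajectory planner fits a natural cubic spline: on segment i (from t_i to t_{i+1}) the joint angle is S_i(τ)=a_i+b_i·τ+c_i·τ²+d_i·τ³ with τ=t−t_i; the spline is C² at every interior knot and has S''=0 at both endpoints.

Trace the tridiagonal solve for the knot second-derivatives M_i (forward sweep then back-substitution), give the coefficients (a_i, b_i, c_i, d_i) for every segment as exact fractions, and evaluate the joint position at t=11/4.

Δ: Δ0=1/2, Δ1=2
row 1: diag=6, rhs=9; c'=1/6, d'=3/2
back: M1=3/2
M: M0=0, M1=3/2, M2=0
seg 0: a=-2, c=M0/2=0, d=(M1−M0)/(6·2)=1/8, b=Δ0−h0·(2M0+M1)/6=0
seg 1: a=-1, c=M1/2=3/4, d=(M2−M1)/(6·1)=-1/4, b=Δ1−h1·(2M1+M2)/6=3/2
t_q=11/4 → seg 1, τ=3/4; S=-1+3/2·τ+3/4·τ²+-1/4·τ³=113/256

  seg 0: a=-2 b=0 c=0 d=1/8
  seg 1: a=-1 b=3/2 c=3/4 d=-1/4
S(11/4) = 113/256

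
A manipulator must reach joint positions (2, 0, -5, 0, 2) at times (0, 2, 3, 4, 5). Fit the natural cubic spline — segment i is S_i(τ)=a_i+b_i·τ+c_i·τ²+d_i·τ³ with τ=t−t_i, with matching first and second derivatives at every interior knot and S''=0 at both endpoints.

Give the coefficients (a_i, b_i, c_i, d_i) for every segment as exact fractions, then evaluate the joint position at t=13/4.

Δ: Δ0=-1, Δ1=-5, Δ2=5, Δ3=2
row 1: diag=6, rhs=-24; c'=1/6, d'=-4
row 2: denom=4−1·1/6=23/6; d'=(60−1·-4)/(23/6)=384/23
row 3: denom=4−1·6/23=86/23; d'=(-18−1·384/23)/(86/23)=-399/43
back: M3=-399/43
back: M2=384/23−6/23·-399/43=822/43
back: M1=-4−1/6·822/43=-309/43
M: M0=0, M1=-309/43, M2=822/43, M3=-399/43, M4=0
seg 0: a=2, c=M0/2=0, d=(M1−M0)/(6·2)=-103/172, b=Δ0−h0·(2M0+M1)/6=60/43
seg 1: a=0, c=M1/2=-309/86, d=(M2−M1)/(6·1)=377/86, b=Δ1−h1·(2M1+M2)/6=-249/43
seg 2: a=-5, c=M2/2=411/43, d=(M3−M2)/(6·1)=-407/86, b=Δ2−h2·(2M2+M3)/6=15/86
seg 3: a=0, c=M3/2=-399/86, d=(M4−M3)/(6·1)=133/86, b=Δ3−h3·(2M3+M4)/6=219/43
t_q=13/4 → seg 2, τ=1/4; S=-5+15/86·τ+411/43·τ²+-407/86·τ³=-24399/5504

  seg 0: a=2 b=60/43 c=0 d=-103/172
  seg 1: a=0 b=-249/43 c=-309/86 d=377/86
  seg 2: a=-5 b=15/86 c=411/43 d=-407/86
  seg 3: a=0 b=219/43 c=-399/86 d=133/86
S(13/4) = -24399/5504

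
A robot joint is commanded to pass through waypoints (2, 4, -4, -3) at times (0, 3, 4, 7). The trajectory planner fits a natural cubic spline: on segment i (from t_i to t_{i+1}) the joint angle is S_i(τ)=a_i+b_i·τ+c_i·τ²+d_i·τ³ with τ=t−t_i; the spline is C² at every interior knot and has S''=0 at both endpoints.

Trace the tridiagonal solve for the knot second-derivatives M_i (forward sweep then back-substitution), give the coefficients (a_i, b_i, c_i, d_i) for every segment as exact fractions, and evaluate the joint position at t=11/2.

Δ: Δ0=2/3, Δ1=-8, Δ2=1/3
row 1: diag=8, rhs=-52; c'=1/8, d'=-13/2
row 2: denom=8−1·1/8=63/8; d'=(50−1·-13/2)/(63/8)=452/63
back: M2=452/63
back: M1=-13/2−1/8·452/63=-466/63
M: M0=0, M1=-466/63, M2=452/63, M3=0
seg 0: a=2, c=M0/2=0, d=(M1−M0)/(6·3)=-233/567, b=Δ0−h0·(2M0+M1)/6=275/63
seg 1: a=4, c=M1/2=-233/63, d=(M2−M1)/(6·1)=17/7, b=Δ1−h1·(2M1+M2)/6=-424/63
seg 2: a=-4, c=M2/2=226/63, d=(M3−M2)/(6·3)=-226/567, b=Δ2−h2·(2M2+M3)/6=-431/63
t_q=11/2 → seg 2, τ=3/2; S=-4+-431/63·τ+226/63·τ²+-226/567·τ³=-211/28

  seg 0: a=2 b=275/63 c=0 d=-233/567
  seg 1: a=4 b=-424/63 c=-233/63 d=17/7
  seg 2: a=-4 b=-431/63 c=226/63 d=-226/567
S(11/2) = -211/28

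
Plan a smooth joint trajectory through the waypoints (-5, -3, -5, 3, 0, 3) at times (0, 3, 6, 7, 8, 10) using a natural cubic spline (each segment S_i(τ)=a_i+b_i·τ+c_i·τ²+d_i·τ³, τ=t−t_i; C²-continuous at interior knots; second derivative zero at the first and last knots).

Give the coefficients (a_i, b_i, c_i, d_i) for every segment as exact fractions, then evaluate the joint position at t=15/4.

Δ: Δ0=2/3, Δ1=-2/3, Δ2=8, Δ3=-3, Δ4=3/2
row 1: diag=12, rhs=-8; c'=1/4, d'=-2/3
row 2: denom=8−3·1/4=29/4; d'=(52−3·-2/3)/(29/4)=216/29
row 3: denom=4−1·4/29=112/29; d'=(-66−1·216/29)/(112/29)=-1065/56
row 4: denom=6−1·29/112=643/112; d'=(27−1·-1065/56)/(643/112)=5154/643
back: M4=5154/643
back: M3=-1065/56−29/112·5154/643=-13563/643
back: M2=216/29−4/29·-13563/643=6660/643
back: M1=-2/3−1/4·6660/643=-6281/1929
M: M0=0, M1=-6281/1929, M2=6660/643, M3=-13563/643, M4=5154/643, M5=0
seg 0: a=-5, c=M0/2=0, d=(M1−M0)/(6·3)=-6281/34722, b=Δ0−h0·(2M0+M1)/6=2951/1286
seg 1: a=-3, c=M1/2=-6281/3858, d=(M2−M1)/(6·3)=26261/34722, b=Δ1−h1·(2M1+M2)/6=-1665/643
seg 2: a=-5, c=M2/2=3330/643, d=(M3−M2)/(6·1)=-6741/1286, b=Δ2−h2·(2M2+M3)/6=10369/1286
seg 3: a=3, c=M3/2=-13563/1286, d=(M4−M3)/(6·1)=6239/1286, b=Δ3−h3·(2M3+M4)/6=1733/643
seg 4: a=0, c=M4/2=2577/643, d=(M5−M4)/(6·2)=-859/1286, b=Δ4−h4·(2M4+M5)/6=-4943/1286
t_q=15/4 → seg 1, τ=3/4; S=-3+-1665/643·τ+-6281/3858·τ²+26261/34722·τ³=-455863/82304

  seg 0: a=-5 b=2951/1286 c=0 d=-6281/34722
  seg 1: a=-3 b=-1665/643 c=-6281/3858 d=26261/34722
  seg 2: a=-5 b=10369/1286 c=3330/643 d=-6741/1286
  seg 3: a=3 b=1733/643 c=-13563/1286 d=6239/1286
  seg 4: a=0 b=-4943/1286 c=2577/643 d=-859/1286
S(15/4) = -455863/82304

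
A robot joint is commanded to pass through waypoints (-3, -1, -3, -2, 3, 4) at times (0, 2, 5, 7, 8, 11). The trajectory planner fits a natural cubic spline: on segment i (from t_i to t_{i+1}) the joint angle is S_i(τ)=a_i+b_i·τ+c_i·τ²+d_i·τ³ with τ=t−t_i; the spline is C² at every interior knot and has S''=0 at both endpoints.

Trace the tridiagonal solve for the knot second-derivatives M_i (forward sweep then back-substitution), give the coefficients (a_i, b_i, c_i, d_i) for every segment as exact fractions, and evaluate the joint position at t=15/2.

  seg 0: a=-3 b=5258/3957 c=0 d=-1301/15828
  seg 1: a=-1 b=1355/3957 c=-1301/2638 d=1241/23742
  seg 2: a=-3 b=-9539/7914 c=-30/1319 d=1732/3957
  seg 3: a=-2 b=31309/7914 c=3434/1319 d=-12343/7914
  seg 4: a=3 b=17744/3957 c=-5475/2638 d=1825/7914
S(15/2) = 9159/21104

Δ: Δ0=1, Δ1=-2/3, Δ2=1/2, Δ3=5, Δ4=1/3
row 1: diag=10, rhs=-10; c'=3/10, d'=-1
row 2: denom=10−3·3/10=91/10; d'=(7−3·-1)/(91/10)=100/91
row 3: denom=6−2·20/91=506/91; d'=(27−2·100/91)/(506/91)=2257/506
row 4: denom=8−1·91/506=3957/506; d'=(-28−1·2257/506)/(3957/506)=-5475/1319
back: M4=-5475/1319
back: M3=2257/506−91/506·-5475/1319=6868/1319
back: M2=100/91−20/91·6868/1319=-60/1319
back: M1=-1−3/10·-60/1319=-1301/1319
M: M0=0, M1=-1301/1319, M2=-60/1319, M3=6868/1319, M4=-5475/1319, M5=0
seg 0: a=-3, c=M0/2=0, d=(M1−M0)/(6·2)=-1301/15828, b=Δ0−h0·(2M0+M1)/6=5258/3957
seg 1: a=-1, c=M1/2=-1301/2638, d=(M2−M1)/(6·3)=1241/23742, b=Δ1−h1·(2M1+M2)/6=1355/3957
seg 2: a=-3, c=M2/2=-30/1319, d=(M3−M2)/(6·2)=1732/3957, b=Δ2−h2·(2M2+M3)/6=-9539/7914
seg 3: a=-2, c=M3/2=3434/1319, d=(M4−M3)/(6·1)=-12343/7914, b=Δ3−h3·(2M3+M4)/6=31309/7914
seg 4: a=3, c=M4/2=-5475/2638, d=(M5−M4)/(6·3)=1825/7914, b=Δ4−h4·(2M4+M5)/6=17744/3957
t_q=15/2 → seg 3, τ=1/2; S=-2+31309/7914·τ+3434/1319·τ²+-12343/7914·τ³=9159/21104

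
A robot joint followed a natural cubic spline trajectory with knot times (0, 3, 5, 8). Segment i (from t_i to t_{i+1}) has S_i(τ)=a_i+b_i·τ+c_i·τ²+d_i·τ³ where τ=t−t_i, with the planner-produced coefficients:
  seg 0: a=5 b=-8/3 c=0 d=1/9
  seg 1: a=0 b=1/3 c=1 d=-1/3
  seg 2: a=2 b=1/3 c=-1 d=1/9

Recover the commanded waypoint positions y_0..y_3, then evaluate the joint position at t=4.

y_0=5 y_1=0 y_2=2 y_3=-3
S(4) = 1

y_0 = S_0(0) = a_0 = 5
y_1 = S_1(0) = a_1 = 0
y_2 = S_2(0) = a_2 = 2
y_3 = S_2(3) = -3
t_q=4 is in segment 1 (τ=1); S_1(τ)=1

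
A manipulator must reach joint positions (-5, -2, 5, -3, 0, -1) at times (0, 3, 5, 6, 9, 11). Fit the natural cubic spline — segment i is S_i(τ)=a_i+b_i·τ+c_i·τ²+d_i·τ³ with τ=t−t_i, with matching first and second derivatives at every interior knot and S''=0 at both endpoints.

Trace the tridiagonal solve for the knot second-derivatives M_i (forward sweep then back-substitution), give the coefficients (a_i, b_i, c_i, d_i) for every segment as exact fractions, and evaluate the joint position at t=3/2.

Δ: Δ0=1, Δ1=7/2, Δ2=-8, Δ3=1, Δ4=-1/2
row 1: diag=10, rhs=15; c'=1/5, d'=3/2
row 2: denom=6−2·1/5=28/5; d'=(-69−2·3/2)/(28/5)=-90/7
row 3: denom=8−1·5/28=219/28; d'=(54−1·-90/7)/(219/28)=624/73
row 4: denom=10−3·28/73=646/73; d'=(-9−3·624/73)/(646/73)=-2529/646
back: M4=-2529/646
back: M3=624/73−28/73·-2529/646=3246/323
back: M2=-90/7−5/28·3246/323=-9465/646
back: M1=3/2−1/5·-9465/646=1431/323
M: M0=0, M1=1431/323, M2=-9465/646, M3=3246/323, M4=-2529/646, M5=0
seg 0: a=-5, c=M0/2=0, d=(M1−M0)/(6·3)=159/646, b=Δ0−h0·(2M0+M1)/6=-785/646
seg 1: a=-2, c=M1/2=1431/646, d=(M2−M1)/(6·2)=-4109/2584, b=Δ1−h1·(2M1+M2)/6=1754/323
seg 2: a=5, c=M2/2=-9465/1292, d=(M3−M2)/(6·1)=5319/1292, b=Δ2−h2·(2M2+M3)/6=-3095/646
seg 3: a=-3, c=M3/2=1623/323, d=(M4−M3)/(6·3)=-3007/3876, b=Δ3−h3·(2M3+M4)/6=-539/76
seg 4: a=0, c=M4/2=-2529/1292, d=(M5−M4)/(6·2)=843/2584, b=Δ4−h4·(2M4+M5)/6=1363/646
t_q=3/2 → seg 0, τ=3/2; S=-5+-785/646·τ+0·τ²+159/646·τ³=-30967/5168

  seg 0: a=-5 b=-785/646 c=0 d=159/646
  seg 1: a=-2 b=1754/323 c=1431/646 d=-4109/2584
  seg 2: a=5 b=-3095/646 c=-9465/1292 d=5319/1292
  seg 3: a=-3 b=-539/76 c=1623/323 d=-3007/3876
  seg 4: a=0 b=1363/646 c=-2529/1292 d=843/2584
S(3/2) = -30967/5168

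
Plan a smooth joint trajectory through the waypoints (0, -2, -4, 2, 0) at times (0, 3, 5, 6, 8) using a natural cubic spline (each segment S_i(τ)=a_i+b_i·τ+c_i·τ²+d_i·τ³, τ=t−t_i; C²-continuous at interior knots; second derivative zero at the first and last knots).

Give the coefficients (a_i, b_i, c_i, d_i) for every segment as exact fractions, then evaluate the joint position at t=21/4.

Δ: Δ0=-2/3, Δ1=-1, Δ2=6, Δ3=-1
row 1: diag=10, rhs=-2; c'=1/5, d'=-1/5
row 2: denom=6−2·1/5=28/5; d'=(42−2·-1/5)/(28/5)=53/7
row 3: denom=6−1·5/28=163/28; d'=(-42−1·53/7)/(163/28)=-1388/163
back: M3=-1388/163
back: M2=53/7−5/28·-1388/163=1482/163
back: M1=-1/5−1/5·1482/163=-329/163
M: M0=0, M1=-329/163, M2=1482/163, M3=-1388/163, M4=0
seg 0: a=0, c=M0/2=0, d=(M1−M0)/(6·3)=-329/2934, b=Δ0−h0·(2M0+M1)/6=335/978
seg 1: a=-2, c=M1/2=-329/326, d=(M2−M1)/(6·2)=1811/1956, b=Δ1−h1·(2M1+M2)/6=-1313/489
seg 2: a=-4, c=M2/2=741/163, d=(M3−M2)/(6·1)=-1435/489, b=Δ2−h2·(2M2+M3)/6=2146/489
seg 3: a=2, c=M3/2=-694/163, d=(M4−M3)/(6·2)=347/489, b=Δ3−h3·(2M3+M4)/6=2287/489
t_q=21/4 → seg 2, τ=1/4; S=-4+2146/489·τ+741/163·τ²+-1435/489·τ³=-27797/10432

  seg 0: a=0 b=335/978 c=0 d=-329/2934
  seg 1: a=-2 b=-1313/489 c=-329/326 d=1811/1956
  seg 2: a=-4 b=2146/489 c=741/163 d=-1435/489
  seg 3: a=2 b=2287/489 c=-694/163 d=347/489
S(21/4) = -27797/10432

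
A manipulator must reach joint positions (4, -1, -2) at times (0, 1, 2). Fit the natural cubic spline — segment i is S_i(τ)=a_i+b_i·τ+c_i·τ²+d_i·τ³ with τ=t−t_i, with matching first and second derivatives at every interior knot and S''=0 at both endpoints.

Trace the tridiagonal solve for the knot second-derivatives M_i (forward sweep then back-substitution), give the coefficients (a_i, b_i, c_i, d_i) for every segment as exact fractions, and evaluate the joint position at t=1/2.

Δ: Δ0=-5, Δ1=-1
row 1: diag=4, rhs=24; c'=1/4, d'=6
back: M1=6
M: M0=0, M1=6, M2=0
seg 0: a=4, c=M0/2=0, d=(M1−M0)/(6·1)=1, b=Δ0−h0·(2M0+M1)/6=-6
seg 1: a=-1, c=M1/2=3, d=(M2−M1)/(6·1)=-1, b=Δ1−h1·(2M1+M2)/6=-3
t_q=1/2 → seg 0, τ=1/2; S=4+-6·τ+0·τ²+1·τ³=9/8

  seg 0: a=4 b=-6 c=0 d=1
  seg 1: a=-1 b=-3 c=3 d=-1
S(1/2) = 9/8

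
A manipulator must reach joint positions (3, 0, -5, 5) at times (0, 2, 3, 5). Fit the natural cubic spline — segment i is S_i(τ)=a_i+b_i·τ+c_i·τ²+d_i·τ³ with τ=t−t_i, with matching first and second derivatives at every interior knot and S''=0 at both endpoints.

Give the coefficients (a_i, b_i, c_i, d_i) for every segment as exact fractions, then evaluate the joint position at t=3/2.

Δ: Δ0=-3/2, Δ1=-5, Δ2=5
row 1: diag=6, rhs=-21; c'=1/6, d'=-7/2
row 2: denom=6−1·1/6=35/6; d'=(60−1·-7/2)/(35/6)=381/35
back: M2=381/35
back: M1=-7/2−1/6·381/35=-186/35
M: M0=0, M1=-186/35, M2=381/35, M3=0
seg 0: a=3, c=M0/2=0, d=(M1−M0)/(6·2)=-31/70, b=Δ0−h0·(2M0+M1)/6=19/70
seg 1: a=0, c=M1/2=-93/35, d=(M2−M1)/(6·1)=27/10, b=Δ1−h1·(2M1+M2)/6=-353/70
seg 2: a=-5, c=M2/2=381/70, d=(M3−M2)/(6·2)=-127/140, b=Δ2−h2·(2M2+M3)/6=-79/35
t_q=3/2 → seg 0, τ=3/2; S=3+19/70·τ+0·τ²+-31/70·τ³=153/80

  seg 0: a=3 b=19/70 c=0 d=-31/70
  seg 1: a=0 b=-353/70 c=-93/35 d=27/10
  seg 2: a=-5 b=-79/35 c=381/70 d=-127/140
S(3/2) = 153/80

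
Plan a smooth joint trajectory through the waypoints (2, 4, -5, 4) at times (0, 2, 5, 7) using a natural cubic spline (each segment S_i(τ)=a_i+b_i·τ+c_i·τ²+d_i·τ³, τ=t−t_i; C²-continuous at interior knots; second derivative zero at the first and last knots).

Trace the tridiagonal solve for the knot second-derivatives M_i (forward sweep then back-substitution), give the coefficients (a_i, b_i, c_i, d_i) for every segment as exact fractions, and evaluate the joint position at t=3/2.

Δ: Δ0=1, Δ1=-3, Δ2=9/2
row 1: diag=10, rhs=-24; c'=3/10, d'=-12/5
row 2: denom=10−3·3/10=91/10; d'=(45−3·-12/5)/(91/10)=522/91
back: M2=522/91
back: M1=-12/5−3/10·522/91=-375/91
M: M0=0, M1=-375/91, M2=522/91, M3=0
seg 0: a=2, c=M0/2=0, d=(M1−M0)/(6·2)=-125/364, b=Δ0−h0·(2M0+M1)/6=216/91
seg 1: a=4, c=M1/2=-375/182, d=(M2−M1)/(6·3)=23/42, b=Δ1−h1·(2M1+M2)/6=-159/91
seg 2: a=-5, c=M2/2=261/91, d=(M3−M2)/(6·2)=-87/182, b=Δ2−h2·(2M2+M3)/6=123/182
t_q=3/2 → seg 0, τ=3/2; S=2+216/91·τ+0·τ²+-125/364·τ³=1831/416

  seg 0: a=2 b=216/91 c=0 d=-125/364
  seg 1: a=4 b=-159/91 c=-375/182 d=23/42
  seg 2: a=-5 b=123/182 c=261/91 d=-87/182
S(3/2) = 1831/416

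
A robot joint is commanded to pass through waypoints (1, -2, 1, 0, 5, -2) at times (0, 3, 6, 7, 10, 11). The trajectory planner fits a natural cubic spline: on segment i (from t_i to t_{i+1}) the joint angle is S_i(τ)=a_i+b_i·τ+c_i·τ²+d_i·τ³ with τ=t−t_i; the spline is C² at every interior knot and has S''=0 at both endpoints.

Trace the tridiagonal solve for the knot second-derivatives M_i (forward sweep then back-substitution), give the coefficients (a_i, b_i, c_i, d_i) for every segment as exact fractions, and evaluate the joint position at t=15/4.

  seg 0: a=1 b=-2899/1563 c=0 d=1336/14067
  seg 1: a=-2 b=1109/1563 c=1336/1563 d=-3554/14067
  seg 2: a=1 b=-1537/1563 c=-2218/1563 d=2192/1563
  seg 3: a=0 b=201/521 c=4358/1563 d=-11072/14067
  seg 4: a=5 b=-2155/521 c=-2238/521 d=746/521
S(15/4) = -18233/16672

Δ: Δ0=-1, Δ1=1, Δ2=-1, Δ3=5/3, Δ4=-7
row 1: diag=12, rhs=12; c'=1/4, d'=1
row 2: denom=8−3·1/4=29/4; d'=(-12−3·1)/(29/4)=-60/29
row 3: denom=8−1·4/29=228/29; d'=(16−1·-60/29)/(228/29)=131/57
row 4: denom=8−3·29/76=521/76; d'=(-52−3·131/57)/(521/76)=-4476/521
back: M4=-4476/521
back: M3=131/57−29/76·-4476/521=8716/1563
back: M2=-60/29−4/29·8716/1563=-4436/1563
back: M1=1−1/4·-4436/1563=2672/1563
M: M0=0, M1=2672/1563, M2=-4436/1563, M3=8716/1563, M4=-4476/521, M5=0
seg 0: a=1, c=M0/2=0, d=(M1−M0)/(6·3)=1336/14067, b=Δ0−h0·(2M0+M1)/6=-2899/1563
seg 1: a=-2, c=M1/2=1336/1563, d=(M2−M1)/(6·3)=-3554/14067, b=Δ1−h1·(2M1+M2)/6=1109/1563
seg 2: a=1, c=M2/2=-2218/1563, d=(M3−M2)/(6·1)=2192/1563, b=Δ2−h2·(2M2+M3)/6=-1537/1563
seg 3: a=0, c=M3/2=4358/1563, d=(M4−M3)/(6·3)=-11072/14067, b=Δ3−h3·(2M3+M4)/6=201/521
seg 4: a=5, c=M4/2=-2238/521, d=(M5−M4)/(6·1)=746/521, b=Δ4−h4·(2M4+M5)/6=-2155/521
t_q=15/4 → seg 1, τ=3/4; S=-2+1109/1563·τ+1336/1563·τ²+-3554/14067·τ³=-18233/16672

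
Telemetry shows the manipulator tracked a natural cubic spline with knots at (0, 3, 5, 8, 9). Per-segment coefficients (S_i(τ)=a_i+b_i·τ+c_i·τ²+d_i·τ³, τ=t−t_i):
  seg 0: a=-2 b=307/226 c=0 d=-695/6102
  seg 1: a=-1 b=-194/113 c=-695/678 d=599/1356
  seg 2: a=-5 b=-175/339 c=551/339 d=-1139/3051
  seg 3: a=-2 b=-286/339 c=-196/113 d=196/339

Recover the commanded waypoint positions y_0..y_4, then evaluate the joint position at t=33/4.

y_0 = S_0(0) = a_0 = -2
y_1 = S_1(0) = a_1 = -1
y_2 = S_2(0) = a_2 = -5
y_3 = S_3(0) = a_3 = -2
y_4 = S_3(1) = -4
t_q=33/4 is in segment 3 (τ=1/4); S_3(τ)=-4177/1808

y_0=-2 y_1=-1 y_2=-5 y_3=-2 y_4=-4
S(33/4) = -4177/1808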